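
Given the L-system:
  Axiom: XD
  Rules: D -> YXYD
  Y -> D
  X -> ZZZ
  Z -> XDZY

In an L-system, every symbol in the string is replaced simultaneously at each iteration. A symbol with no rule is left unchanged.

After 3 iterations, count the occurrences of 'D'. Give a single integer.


Step 0: XD  (1 'D')
Step 1: ZZZYXYD  (1 'D')
Step 2: XDZYXDZYXDZYDZZZDYXYD  (6 'D')
Step 3: ZZZYXYDXDZYDZZZYXYDXDZYDZZZYXYDXDZYDYXYDXDZYXDZYXDZYYXYDDZZZDYXYD  (17 'D')

Answer: 17


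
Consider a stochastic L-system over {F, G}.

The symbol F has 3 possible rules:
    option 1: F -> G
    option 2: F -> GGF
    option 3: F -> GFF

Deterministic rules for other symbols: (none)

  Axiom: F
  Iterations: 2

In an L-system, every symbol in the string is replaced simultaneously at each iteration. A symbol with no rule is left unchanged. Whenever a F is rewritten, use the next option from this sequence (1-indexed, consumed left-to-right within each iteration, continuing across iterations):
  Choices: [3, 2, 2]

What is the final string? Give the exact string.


Answer: GGGFGGF

Derivation:
Step 0: F
Step 1: GFF  (used choices [3])
Step 2: GGGFGGF  (used choices [2, 2])


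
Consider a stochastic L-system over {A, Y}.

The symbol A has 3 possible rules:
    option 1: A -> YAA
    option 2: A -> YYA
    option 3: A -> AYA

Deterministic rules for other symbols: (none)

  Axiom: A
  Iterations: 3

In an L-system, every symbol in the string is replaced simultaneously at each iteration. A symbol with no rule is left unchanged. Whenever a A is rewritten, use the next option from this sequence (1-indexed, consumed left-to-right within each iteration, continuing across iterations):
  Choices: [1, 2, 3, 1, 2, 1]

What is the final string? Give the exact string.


Step 0: A
Step 1: YAA  (used choices [1])
Step 2: YYYAAYA  (used choices [2, 3])
Step 3: YYYYAAYYAYYAA  (used choices [1, 2, 1])

Answer: YYYYAAYYAYYAA


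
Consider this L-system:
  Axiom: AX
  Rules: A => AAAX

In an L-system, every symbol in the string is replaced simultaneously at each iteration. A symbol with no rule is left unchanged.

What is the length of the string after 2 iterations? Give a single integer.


Step 0: length = 2
Step 1: length = 5
Step 2: length = 14

Answer: 14


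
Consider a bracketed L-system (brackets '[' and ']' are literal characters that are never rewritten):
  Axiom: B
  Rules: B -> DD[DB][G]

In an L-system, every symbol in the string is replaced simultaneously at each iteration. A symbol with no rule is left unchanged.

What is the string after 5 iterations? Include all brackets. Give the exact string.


Step 0: B
Step 1: DD[DB][G]
Step 2: DD[DDD[DB][G]][G]
Step 3: DD[DDD[DDD[DB][G]][G]][G]
Step 4: DD[DDD[DDD[DDD[DB][G]][G]][G]][G]
Step 5: DD[DDD[DDD[DDD[DDD[DB][G]][G]][G]][G]][G]

Answer: DD[DDD[DDD[DDD[DDD[DB][G]][G]][G]][G]][G]


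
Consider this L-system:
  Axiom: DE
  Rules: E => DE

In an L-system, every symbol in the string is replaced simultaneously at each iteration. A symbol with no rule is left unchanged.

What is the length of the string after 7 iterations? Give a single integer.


Answer: 9

Derivation:
Step 0: length = 2
Step 1: length = 3
Step 2: length = 4
Step 3: length = 5
Step 4: length = 6
Step 5: length = 7
Step 6: length = 8
Step 7: length = 9


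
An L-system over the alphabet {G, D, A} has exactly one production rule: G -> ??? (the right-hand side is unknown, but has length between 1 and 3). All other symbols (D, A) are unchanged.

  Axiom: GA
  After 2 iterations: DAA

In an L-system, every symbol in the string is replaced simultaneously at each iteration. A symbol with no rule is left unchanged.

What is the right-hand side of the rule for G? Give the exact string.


Trying G -> DA:
  Step 0: GA
  Step 1: DAA
  Step 2: DAA
Matches the given result.

Answer: DA


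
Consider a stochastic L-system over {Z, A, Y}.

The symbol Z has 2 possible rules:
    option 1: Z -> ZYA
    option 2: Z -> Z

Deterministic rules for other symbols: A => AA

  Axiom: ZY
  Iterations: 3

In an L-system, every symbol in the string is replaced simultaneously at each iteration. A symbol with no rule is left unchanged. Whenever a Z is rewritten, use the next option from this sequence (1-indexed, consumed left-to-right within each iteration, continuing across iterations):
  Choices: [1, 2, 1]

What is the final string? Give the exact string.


Step 0: ZY
Step 1: ZYAY  (used choices [1])
Step 2: ZYAAY  (used choices [2])
Step 3: ZYAYAAAAY  (used choices [1])

Answer: ZYAYAAAAY


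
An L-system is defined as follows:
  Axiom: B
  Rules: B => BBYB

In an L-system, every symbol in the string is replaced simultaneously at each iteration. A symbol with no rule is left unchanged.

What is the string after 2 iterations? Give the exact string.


Answer: BBYBBBYBYBBYB

Derivation:
Step 0: B
Step 1: BBYB
Step 2: BBYBBBYBYBBYB


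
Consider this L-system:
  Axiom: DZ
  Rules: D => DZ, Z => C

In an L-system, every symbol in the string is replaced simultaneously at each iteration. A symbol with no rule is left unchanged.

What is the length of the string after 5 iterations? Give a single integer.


Answer: 7

Derivation:
Step 0: length = 2
Step 1: length = 3
Step 2: length = 4
Step 3: length = 5
Step 4: length = 6
Step 5: length = 7


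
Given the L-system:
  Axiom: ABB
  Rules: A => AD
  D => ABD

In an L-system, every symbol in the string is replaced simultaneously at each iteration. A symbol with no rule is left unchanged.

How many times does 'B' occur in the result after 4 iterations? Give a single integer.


Answer: 9

Derivation:
Step 0: ABB  (2 'B')
Step 1: ADBB  (2 'B')
Step 2: ADABDBB  (3 'B')
Step 3: ADABDADBABDBB  (5 'B')
Step 4: ADABDADBABDADABDBADBABDBB  (9 'B')


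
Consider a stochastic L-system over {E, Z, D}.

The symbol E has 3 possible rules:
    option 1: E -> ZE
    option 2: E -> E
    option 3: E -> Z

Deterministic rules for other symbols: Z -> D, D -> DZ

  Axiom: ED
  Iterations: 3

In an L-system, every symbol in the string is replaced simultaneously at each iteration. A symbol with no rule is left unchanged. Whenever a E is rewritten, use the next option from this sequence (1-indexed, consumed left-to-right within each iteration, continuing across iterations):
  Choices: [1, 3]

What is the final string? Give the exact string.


Answer: DZDDZDDZ

Derivation:
Step 0: ED
Step 1: ZEDZ  (used choices [1])
Step 2: DZDZD  (used choices [3])
Step 3: DZDDZDDZ  (used choices [])


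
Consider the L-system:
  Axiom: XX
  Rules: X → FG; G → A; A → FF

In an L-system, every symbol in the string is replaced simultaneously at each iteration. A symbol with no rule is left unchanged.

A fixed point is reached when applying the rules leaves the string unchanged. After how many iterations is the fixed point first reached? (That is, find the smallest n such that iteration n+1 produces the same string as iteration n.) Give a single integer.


Answer: 3

Derivation:
Step 0: XX
Step 1: FGFG
Step 2: FAFA
Step 3: FFFFFF
Step 4: FFFFFF  (unchanged — fixed point at step 3)


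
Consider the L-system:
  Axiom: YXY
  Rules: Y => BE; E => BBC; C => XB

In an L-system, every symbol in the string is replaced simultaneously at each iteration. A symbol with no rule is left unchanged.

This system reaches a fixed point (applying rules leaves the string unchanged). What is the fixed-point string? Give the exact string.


Answer: BBBXBXBBBXB

Derivation:
Step 0: YXY
Step 1: BEXBE
Step 2: BBBCXBBBC
Step 3: BBBXBXBBBXB
Step 4: BBBXBXBBBXB  (unchanged — fixed point at step 3)


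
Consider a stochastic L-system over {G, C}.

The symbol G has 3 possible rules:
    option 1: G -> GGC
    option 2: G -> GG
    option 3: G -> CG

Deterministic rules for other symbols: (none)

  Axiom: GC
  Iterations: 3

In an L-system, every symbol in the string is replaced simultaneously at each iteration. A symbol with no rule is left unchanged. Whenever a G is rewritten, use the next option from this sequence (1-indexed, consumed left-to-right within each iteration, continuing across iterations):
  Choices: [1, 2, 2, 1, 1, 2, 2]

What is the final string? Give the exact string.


Answer: GGCGGCGGGGCC

Derivation:
Step 0: GC
Step 1: GGCC  (used choices [1])
Step 2: GGGGCC  (used choices [2, 2])
Step 3: GGCGGCGGGGCC  (used choices [1, 1, 2, 2])


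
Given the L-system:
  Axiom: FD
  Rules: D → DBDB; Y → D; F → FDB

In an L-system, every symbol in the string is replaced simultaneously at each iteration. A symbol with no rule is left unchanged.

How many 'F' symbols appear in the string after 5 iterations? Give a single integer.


Step 0: FD  (1 'F')
Step 1: FDBDBDB  (1 'F')
Step 2: FDBDBDBBDBDBBDBDBB  (1 'F')
Step 3: FDBDBDBBDBDBBDBDBBBDBDBBDBDBBBDBDBBDBDBBB  (1 'F')
Step 4: FDBDBDBBDBDBBDBDBBBDBDBBDBDBBBDBDBBDBDBBBBDBDBBDBDBBBDBDBBDBDBBBBDBDBBDBDBBBDBDBBDBDBBBB  (1 'F')
Step 5: FDBDBDBBDBDBBDBDBBBDBDBBDBDBBBDBDBBDBDBBBBDBDBBDBDBBBDBDBBDBDBBBBDBDBBDBDBBBDBDBBDBDBBBBBDBDBBDBDBBBDBDBBDBDBBBBDBDBBDBDBBBDBDBBDBDBBBBBDBDBBDBDBBBDBDBBDBDBBBBDBDBBDBDBBBDBDBBDBDBBBBB  (1 'F')

Answer: 1


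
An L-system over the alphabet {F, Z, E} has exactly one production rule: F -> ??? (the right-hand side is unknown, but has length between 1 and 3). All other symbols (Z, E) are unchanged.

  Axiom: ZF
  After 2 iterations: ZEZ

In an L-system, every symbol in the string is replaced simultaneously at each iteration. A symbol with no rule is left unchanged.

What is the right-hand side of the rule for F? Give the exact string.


Trying F -> EZ:
  Step 0: ZF
  Step 1: ZEZ
  Step 2: ZEZ
Matches the given result.

Answer: EZ


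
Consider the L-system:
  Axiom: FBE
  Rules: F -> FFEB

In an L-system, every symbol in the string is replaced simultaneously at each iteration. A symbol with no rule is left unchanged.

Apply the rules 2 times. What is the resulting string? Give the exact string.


Answer: FFEBFFEBEBBE

Derivation:
Step 0: FBE
Step 1: FFEBBE
Step 2: FFEBFFEBEBBE


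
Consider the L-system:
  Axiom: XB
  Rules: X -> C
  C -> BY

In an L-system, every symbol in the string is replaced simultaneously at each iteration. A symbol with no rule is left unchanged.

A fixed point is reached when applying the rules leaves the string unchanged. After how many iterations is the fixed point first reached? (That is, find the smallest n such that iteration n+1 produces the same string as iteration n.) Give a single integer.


Answer: 2

Derivation:
Step 0: XB
Step 1: CB
Step 2: BYB
Step 3: BYB  (unchanged — fixed point at step 2)


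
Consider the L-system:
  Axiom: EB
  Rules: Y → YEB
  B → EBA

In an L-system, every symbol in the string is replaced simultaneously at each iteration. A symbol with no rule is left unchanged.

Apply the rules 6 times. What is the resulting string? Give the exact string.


Answer: EEEEEEEBAAAAAA

Derivation:
Step 0: EB
Step 1: EEBA
Step 2: EEEBAA
Step 3: EEEEBAAA
Step 4: EEEEEBAAAA
Step 5: EEEEEEBAAAAA
Step 6: EEEEEEEBAAAAAA


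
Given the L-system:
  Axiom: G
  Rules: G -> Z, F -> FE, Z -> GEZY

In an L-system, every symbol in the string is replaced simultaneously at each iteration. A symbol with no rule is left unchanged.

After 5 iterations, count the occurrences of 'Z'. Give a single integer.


Step 0: G  (0 'Z')
Step 1: Z  (1 'Z')
Step 2: GEZY  (1 'Z')
Step 3: ZEGEZYY  (2 'Z')
Step 4: GEZYEZEGEZYYY  (3 'Z')
Step 5: ZEGEZYYEGEZYEZEGEZYYYY  (5 'Z')

Answer: 5


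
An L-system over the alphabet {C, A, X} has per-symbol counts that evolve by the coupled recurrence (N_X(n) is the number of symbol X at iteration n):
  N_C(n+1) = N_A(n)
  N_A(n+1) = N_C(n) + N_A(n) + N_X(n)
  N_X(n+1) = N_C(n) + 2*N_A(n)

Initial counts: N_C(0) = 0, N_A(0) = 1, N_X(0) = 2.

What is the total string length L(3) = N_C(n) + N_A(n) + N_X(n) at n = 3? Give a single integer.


Answer: 37

Derivation:
Step 0: N_C=0, N_A=1, N_X=2, L=3
Step 1: N_C=1, N_A=3, N_X=2, L=6
Step 2: N_C=3, N_A=6, N_X=7, L=16
Step 3: N_C=6, N_A=16, N_X=15, L=37


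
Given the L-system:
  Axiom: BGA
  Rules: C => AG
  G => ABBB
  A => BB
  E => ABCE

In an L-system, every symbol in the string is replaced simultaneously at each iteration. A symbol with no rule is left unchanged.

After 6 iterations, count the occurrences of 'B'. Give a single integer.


Step 0: BGA  (1 'B')
Step 1: BABBBBB  (6 'B')
Step 2: BBBBBBBB  (8 'B')
Step 3: BBBBBBBB  (8 'B')
Step 4: BBBBBBBB  (8 'B')
Step 5: BBBBBBBB  (8 'B')
Step 6: BBBBBBBB  (8 'B')

Answer: 8


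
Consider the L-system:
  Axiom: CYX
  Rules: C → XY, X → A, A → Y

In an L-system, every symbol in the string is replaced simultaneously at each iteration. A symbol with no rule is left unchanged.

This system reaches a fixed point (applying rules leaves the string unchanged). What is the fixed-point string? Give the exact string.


Answer: YYYY

Derivation:
Step 0: CYX
Step 1: XYYA
Step 2: AYYY
Step 3: YYYY
Step 4: YYYY  (unchanged — fixed point at step 3)


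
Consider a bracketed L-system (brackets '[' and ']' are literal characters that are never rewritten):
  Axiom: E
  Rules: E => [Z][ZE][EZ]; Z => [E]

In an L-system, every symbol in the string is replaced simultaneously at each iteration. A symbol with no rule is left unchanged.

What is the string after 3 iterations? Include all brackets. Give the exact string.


Step 0: E
Step 1: [Z][ZE][EZ]
Step 2: [[E]][[E][Z][ZE][EZ]][[Z][ZE][EZ][E]]
Step 3: [[[Z][ZE][EZ]]][[[Z][ZE][EZ]][[E]][[E][Z][ZE][EZ]][[Z][ZE][EZ][E]]][[[E]][[E][Z][ZE][EZ]][[Z][ZE][EZ][E]][[Z][ZE][EZ]]]

Answer: [[[Z][ZE][EZ]]][[[Z][ZE][EZ]][[E]][[E][Z][ZE][EZ]][[Z][ZE][EZ][E]]][[[E]][[E][Z][ZE][EZ]][[Z][ZE][EZ][E]][[Z][ZE][EZ]]]


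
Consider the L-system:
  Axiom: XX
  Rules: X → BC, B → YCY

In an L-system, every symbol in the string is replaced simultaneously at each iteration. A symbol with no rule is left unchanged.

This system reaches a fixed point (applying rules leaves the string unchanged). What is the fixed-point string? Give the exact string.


Step 0: XX
Step 1: BCBC
Step 2: YCYCYCYC
Step 3: YCYCYCYC  (unchanged — fixed point at step 2)

Answer: YCYCYCYC


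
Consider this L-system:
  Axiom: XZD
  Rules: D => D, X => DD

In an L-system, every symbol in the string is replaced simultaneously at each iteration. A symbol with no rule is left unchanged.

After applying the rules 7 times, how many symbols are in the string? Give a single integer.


Answer: 4

Derivation:
Step 0: length = 3
Step 1: length = 4
Step 2: length = 4
Step 3: length = 4
Step 4: length = 4
Step 5: length = 4
Step 6: length = 4
Step 7: length = 4


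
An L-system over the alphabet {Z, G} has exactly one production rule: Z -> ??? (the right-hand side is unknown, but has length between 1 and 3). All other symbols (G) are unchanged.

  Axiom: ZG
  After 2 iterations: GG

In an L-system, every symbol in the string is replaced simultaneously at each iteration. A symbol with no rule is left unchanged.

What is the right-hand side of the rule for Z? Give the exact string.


Answer: G

Derivation:
Trying Z -> G:
  Step 0: ZG
  Step 1: GG
  Step 2: GG
Matches the given result.


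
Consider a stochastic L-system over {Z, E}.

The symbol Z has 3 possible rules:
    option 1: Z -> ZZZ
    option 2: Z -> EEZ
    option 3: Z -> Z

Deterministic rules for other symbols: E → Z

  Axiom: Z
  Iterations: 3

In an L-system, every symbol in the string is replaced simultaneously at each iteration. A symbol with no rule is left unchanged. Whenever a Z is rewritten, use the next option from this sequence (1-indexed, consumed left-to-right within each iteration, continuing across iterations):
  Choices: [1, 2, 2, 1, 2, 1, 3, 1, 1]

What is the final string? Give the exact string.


Answer: ZZEEZZZZZZZZZZZZZ

Derivation:
Step 0: Z
Step 1: ZZZ  (used choices [1])
Step 2: EEZEEZZZZ  (used choices [2, 2, 1])
Step 3: ZZEEZZZZZZZZZZZZZ  (used choices [2, 1, 3, 1, 1])


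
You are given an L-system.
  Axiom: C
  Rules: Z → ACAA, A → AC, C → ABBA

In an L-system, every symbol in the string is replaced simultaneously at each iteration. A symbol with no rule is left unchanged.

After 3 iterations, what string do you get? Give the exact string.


Answer: ACABBABBACABBA

Derivation:
Step 0: C
Step 1: ABBA
Step 2: ACBBAC
Step 3: ACABBABBACABBA


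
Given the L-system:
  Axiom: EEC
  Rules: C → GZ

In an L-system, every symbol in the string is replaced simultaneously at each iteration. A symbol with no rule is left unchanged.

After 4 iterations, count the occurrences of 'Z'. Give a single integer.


Answer: 1

Derivation:
Step 0: EEC  (0 'Z')
Step 1: EEGZ  (1 'Z')
Step 2: EEGZ  (1 'Z')
Step 3: EEGZ  (1 'Z')
Step 4: EEGZ  (1 'Z')


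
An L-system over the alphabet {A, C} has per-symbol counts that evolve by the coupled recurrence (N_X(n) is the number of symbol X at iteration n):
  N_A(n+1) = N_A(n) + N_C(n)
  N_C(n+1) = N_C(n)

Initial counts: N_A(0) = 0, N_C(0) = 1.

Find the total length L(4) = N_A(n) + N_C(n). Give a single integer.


Answer: 5

Derivation:
Step 0: N_A=0, N_C=1, L=1
Step 1: N_A=1, N_C=1, L=2
Step 2: N_A=2, N_C=1, L=3
Step 3: N_A=3, N_C=1, L=4
Step 4: N_A=4, N_C=1, L=5


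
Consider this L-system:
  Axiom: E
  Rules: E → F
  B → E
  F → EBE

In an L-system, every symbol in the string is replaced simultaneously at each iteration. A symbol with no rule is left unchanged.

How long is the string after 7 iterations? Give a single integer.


Answer: 25

Derivation:
Step 0: length = 1
Step 1: length = 1
Step 2: length = 3
Step 3: length = 3
Step 4: length = 7
Step 5: length = 9
Step 6: length = 17
Step 7: length = 25


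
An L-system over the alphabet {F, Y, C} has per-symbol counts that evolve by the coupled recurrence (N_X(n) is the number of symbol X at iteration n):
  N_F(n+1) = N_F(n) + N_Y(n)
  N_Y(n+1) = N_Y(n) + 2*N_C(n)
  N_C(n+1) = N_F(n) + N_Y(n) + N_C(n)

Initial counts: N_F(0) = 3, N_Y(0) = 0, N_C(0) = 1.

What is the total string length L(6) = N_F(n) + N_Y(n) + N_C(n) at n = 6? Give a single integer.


Answer: 1426

Derivation:
Step 0: N_F=3, N_Y=0, N_C=1, L=4
Step 1: N_F=3, N_Y=2, N_C=4, L=9
Step 2: N_F=5, N_Y=10, N_C=9, L=24
Step 3: N_F=15, N_Y=28, N_C=24, L=67
Step 4: N_F=43, N_Y=76, N_C=67, L=186
Step 5: N_F=119, N_Y=210, N_C=186, L=515
Step 6: N_F=329, N_Y=582, N_C=515, L=1426


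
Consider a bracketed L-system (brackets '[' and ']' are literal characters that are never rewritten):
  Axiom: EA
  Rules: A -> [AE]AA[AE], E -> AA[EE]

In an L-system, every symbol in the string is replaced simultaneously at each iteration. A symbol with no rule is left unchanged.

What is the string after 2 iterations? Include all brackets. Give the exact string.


Answer: [AE]AA[AE][AE]AA[AE][AA[EE]AA[EE]][[AE]AA[AE]AA[EE]][AE]AA[AE][AE]AA[AE][[AE]AA[AE]AA[EE]]

Derivation:
Step 0: EA
Step 1: AA[EE][AE]AA[AE]
Step 2: [AE]AA[AE][AE]AA[AE][AA[EE]AA[EE]][[AE]AA[AE]AA[EE]][AE]AA[AE][AE]AA[AE][[AE]AA[AE]AA[EE]]


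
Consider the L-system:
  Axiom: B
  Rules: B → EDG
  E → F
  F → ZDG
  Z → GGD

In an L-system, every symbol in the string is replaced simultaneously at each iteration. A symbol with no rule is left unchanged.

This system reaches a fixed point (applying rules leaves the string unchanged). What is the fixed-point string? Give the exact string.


Answer: GGDDGDG

Derivation:
Step 0: B
Step 1: EDG
Step 2: FDG
Step 3: ZDGDG
Step 4: GGDDGDG
Step 5: GGDDGDG  (unchanged — fixed point at step 4)


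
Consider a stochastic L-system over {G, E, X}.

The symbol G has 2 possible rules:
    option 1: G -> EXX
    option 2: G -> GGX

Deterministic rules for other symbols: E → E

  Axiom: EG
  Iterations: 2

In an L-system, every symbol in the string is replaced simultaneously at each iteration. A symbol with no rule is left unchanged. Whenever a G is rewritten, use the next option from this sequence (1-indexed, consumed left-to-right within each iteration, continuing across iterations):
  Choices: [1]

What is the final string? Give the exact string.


Step 0: EG
Step 1: EEXX  (used choices [1])
Step 2: EEXX  (used choices [])

Answer: EEXX


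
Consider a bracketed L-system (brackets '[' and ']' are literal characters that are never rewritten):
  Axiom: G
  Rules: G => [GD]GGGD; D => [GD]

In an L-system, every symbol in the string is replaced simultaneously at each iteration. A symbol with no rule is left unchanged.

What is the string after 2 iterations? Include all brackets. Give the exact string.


Answer: [[GD]GGGD[GD]][GD]GGGD[GD]GGGD[GD]GGGD[GD]

Derivation:
Step 0: G
Step 1: [GD]GGGD
Step 2: [[GD]GGGD[GD]][GD]GGGD[GD]GGGD[GD]GGGD[GD]


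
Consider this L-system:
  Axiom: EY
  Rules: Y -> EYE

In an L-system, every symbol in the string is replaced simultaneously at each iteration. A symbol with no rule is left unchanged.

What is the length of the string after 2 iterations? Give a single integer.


Step 0: length = 2
Step 1: length = 4
Step 2: length = 6

Answer: 6


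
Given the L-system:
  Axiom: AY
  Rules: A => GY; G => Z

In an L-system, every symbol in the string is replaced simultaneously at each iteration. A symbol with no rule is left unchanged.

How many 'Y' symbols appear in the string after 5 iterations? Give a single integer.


Answer: 2

Derivation:
Step 0: AY  (1 'Y')
Step 1: GYY  (2 'Y')
Step 2: ZYY  (2 'Y')
Step 3: ZYY  (2 'Y')
Step 4: ZYY  (2 'Y')
Step 5: ZYY  (2 'Y')


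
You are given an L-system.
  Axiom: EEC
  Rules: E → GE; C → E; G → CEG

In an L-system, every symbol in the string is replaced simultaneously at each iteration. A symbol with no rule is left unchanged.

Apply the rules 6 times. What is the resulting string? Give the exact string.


Answer: EGECEGCEGGEGECEGGEEGECEGEGECEGCEGGECEGGEEGECEGCEGGEGECEGGEEGECEGCEGGEEGECEGCEGGEGECEGGEEGECEGGECEGGEEGECEGEGECEGCEGGEEGECEGCEGGEGECEGGEEGECEGEGECEGCEGGECEGGEEGECEGCEGGEGECEGGEEGECEGCEGGEEGECEGCEGGEGECEGGEEGECEGGECEGGEEGECEGEGECEGCEGGECEGGEEGECEGCEGGEGECEGGEEGECEGGECEGGEEGECEGEGECEGCEGGE

Derivation:
Step 0: EEC
Step 1: GEGEE
Step 2: CEGGECEGGEGE
Step 3: EGECEGCEGGEEGECEGCEGGECEGGE
Step 4: GECEGGEEGECEGEGECEGCEGGEGECEGGEEGECEGEGECEGCEGGEEGECEGCEGGE
Step 5: CEGGEEGECEGCEGGEGECEGGEEGECEGGECEGGEEGECEGEGECEGCEGGECEGGEEGECEGCEGGEGECEGGEEGECEGGECEGGEEGECEGEGECEGCEGGEGECEGGEEGECEGEGECEGCEGGE
Step 6: EGECEGCEGGEGECEGGEEGECEGEGECEGCEGGECEGGEEGECEGCEGGEGECEGGEEGECEGCEGGEEGECEGCEGGEGECEGGEEGECEGGECEGGEEGECEGEGECEGCEGGEEGECEGCEGGEGECEGGEEGECEGEGECEGCEGGECEGGEEGECEGCEGGEGECEGGEEGECEGCEGGEEGECEGCEGGEGECEGGEEGECEGGECEGGEEGECEGEGECEGCEGGECEGGEEGECEGCEGGEGECEGGEEGECEGGECEGGEEGECEGEGECEGCEGGE


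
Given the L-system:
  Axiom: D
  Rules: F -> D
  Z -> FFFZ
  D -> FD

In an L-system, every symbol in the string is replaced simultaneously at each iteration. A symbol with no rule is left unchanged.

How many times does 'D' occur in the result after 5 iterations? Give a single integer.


Answer: 8

Derivation:
Step 0: D  (1 'D')
Step 1: FD  (1 'D')
Step 2: DFD  (2 'D')
Step 3: FDDFD  (3 'D')
Step 4: DFDFDDFD  (5 'D')
Step 5: FDDFDDFDFDDFD  (8 'D')


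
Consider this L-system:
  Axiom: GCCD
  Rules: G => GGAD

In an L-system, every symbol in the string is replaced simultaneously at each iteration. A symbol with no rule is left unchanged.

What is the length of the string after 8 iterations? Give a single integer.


Answer: 769

Derivation:
Step 0: length = 4
Step 1: length = 7
Step 2: length = 13
Step 3: length = 25
Step 4: length = 49
Step 5: length = 97
Step 6: length = 193
Step 7: length = 385
Step 8: length = 769


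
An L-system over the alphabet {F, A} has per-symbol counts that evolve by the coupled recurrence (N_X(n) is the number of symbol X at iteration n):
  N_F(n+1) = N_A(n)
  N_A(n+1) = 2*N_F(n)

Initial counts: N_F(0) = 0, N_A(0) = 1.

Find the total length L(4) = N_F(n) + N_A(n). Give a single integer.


Answer: 4

Derivation:
Step 0: N_F=0, N_A=1, L=1
Step 1: N_F=1, N_A=0, L=1
Step 2: N_F=0, N_A=2, L=2
Step 3: N_F=2, N_A=0, L=2
Step 4: N_F=0, N_A=4, L=4


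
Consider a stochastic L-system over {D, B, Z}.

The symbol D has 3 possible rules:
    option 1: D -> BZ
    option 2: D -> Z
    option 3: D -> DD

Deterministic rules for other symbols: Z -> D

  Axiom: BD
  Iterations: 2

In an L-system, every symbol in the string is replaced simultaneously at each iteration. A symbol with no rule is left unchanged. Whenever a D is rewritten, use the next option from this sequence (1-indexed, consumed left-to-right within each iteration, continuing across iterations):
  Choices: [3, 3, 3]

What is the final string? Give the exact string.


Answer: BDDDD

Derivation:
Step 0: BD
Step 1: BDD  (used choices [3])
Step 2: BDDDD  (used choices [3, 3])


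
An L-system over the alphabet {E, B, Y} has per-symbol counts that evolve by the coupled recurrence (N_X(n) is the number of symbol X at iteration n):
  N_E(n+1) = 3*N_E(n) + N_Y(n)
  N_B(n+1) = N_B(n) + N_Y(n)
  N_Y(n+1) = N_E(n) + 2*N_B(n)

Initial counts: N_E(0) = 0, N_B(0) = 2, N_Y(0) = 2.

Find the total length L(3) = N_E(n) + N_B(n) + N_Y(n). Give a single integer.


Step 0: N_E=0, N_B=2, N_Y=2, L=4
Step 1: N_E=2, N_B=4, N_Y=4, L=10
Step 2: N_E=10, N_B=8, N_Y=10, L=28
Step 3: N_E=40, N_B=18, N_Y=26, L=84

Answer: 84


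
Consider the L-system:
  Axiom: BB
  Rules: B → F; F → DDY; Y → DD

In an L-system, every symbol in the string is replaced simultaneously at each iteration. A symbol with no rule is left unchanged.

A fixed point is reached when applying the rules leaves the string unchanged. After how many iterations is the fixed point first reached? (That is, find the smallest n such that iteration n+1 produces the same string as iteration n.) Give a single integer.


Answer: 3

Derivation:
Step 0: BB
Step 1: FF
Step 2: DDYDDY
Step 3: DDDDDDDD
Step 4: DDDDDDDD  (unchanged — fixed point at step 3)


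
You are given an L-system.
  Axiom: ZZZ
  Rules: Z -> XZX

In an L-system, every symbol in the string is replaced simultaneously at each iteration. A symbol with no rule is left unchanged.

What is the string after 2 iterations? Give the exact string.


Step 0: ZZZ
Step 1: XZXXZXXZX
Step 2: XXZXXXXZXXXXZXX

Answer: XXZXXXXZXXXXZXX


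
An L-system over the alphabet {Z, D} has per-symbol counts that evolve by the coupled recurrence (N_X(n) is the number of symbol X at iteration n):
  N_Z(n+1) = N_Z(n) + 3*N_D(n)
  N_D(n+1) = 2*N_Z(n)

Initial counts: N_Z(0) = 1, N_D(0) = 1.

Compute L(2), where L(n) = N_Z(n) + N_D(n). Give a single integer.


Answer: 18

Derivation:
Step 0: N_Z=1, N_D=1, L=2
Step 1: N_Z=4, N_D=2, L=6
Step 2: N_Z=10, N_D=8, L=18


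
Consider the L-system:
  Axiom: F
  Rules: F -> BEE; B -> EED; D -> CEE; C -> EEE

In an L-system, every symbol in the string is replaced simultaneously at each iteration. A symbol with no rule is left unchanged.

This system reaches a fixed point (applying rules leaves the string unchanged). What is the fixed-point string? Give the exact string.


Step 0: F
Step 1: BEE
Step 2: EEDEE
Step 3: EECEEEE
Step 4: EEEEEEEEE
Step 5: EEEEEEEEE  (unchanged — fixed point at step 4)

Answer: EEEEEEEEE


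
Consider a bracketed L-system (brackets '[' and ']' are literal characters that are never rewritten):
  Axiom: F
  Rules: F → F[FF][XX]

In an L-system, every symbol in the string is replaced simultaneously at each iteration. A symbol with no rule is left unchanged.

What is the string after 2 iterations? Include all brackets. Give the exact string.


Step 0: F
Step 1: F[FF][XX]
Step 2: F[FF][XX][F[FF][XX]F[FF][XX]][XX]

Answer: F[FF][XX][F[FF][XX]F[FF][XX]][XX]


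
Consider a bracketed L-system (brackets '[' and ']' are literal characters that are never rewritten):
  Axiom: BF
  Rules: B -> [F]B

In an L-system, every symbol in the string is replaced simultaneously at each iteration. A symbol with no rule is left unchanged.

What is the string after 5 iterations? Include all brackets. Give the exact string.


Step 0: BF
Step 1: [F]BF
Step 2: [F][F]BF
Step 3: [F][F][F]BF
Step 4: [F][F][F][F]BF
Step 5: [F][F][F][F][F]BF

Answer: [F][F][F][F][F]BF


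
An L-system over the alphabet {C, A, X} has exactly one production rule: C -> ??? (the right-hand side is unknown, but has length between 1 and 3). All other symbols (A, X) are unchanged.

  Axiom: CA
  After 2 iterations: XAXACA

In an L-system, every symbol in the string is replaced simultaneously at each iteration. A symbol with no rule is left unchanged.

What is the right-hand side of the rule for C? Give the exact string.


Answer: XAC

Derivation:
Trying C -> XAC:
  Step 0: CA
  Step 1: XACA
  Step 2: XAXACA
Matches the given result.


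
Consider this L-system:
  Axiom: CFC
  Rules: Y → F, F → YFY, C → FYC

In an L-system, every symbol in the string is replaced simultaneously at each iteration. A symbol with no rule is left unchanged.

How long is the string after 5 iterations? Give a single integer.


Answer: 169

Derivation:
Step 0: length = 3
Step 1: length = 9
Step 2: length = 19
Step 3: length = 41
Step 4: length = 83
Step 5: length = 169


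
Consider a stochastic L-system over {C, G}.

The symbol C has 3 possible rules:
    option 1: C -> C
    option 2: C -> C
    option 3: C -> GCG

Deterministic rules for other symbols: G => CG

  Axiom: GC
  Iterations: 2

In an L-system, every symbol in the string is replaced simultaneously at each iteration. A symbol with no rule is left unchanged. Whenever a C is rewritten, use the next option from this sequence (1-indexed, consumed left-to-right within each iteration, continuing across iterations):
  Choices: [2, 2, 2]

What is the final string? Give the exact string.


Answer: CCGC

Derivation:
Step 0: GC
Step 1: CGC  (used choices [2])
Step 2: CCGC  (used choices [2, 2])


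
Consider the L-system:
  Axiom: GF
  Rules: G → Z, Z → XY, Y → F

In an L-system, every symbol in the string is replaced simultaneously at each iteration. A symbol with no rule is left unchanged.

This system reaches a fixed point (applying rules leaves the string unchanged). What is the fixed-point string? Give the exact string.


Answer: XFF

Derivation:
Step 0: GF
Step 1: ZF
Step 2: XYF
Step 3: XFF
Step 4: XFF  (unchanged — fixed point at step 3)


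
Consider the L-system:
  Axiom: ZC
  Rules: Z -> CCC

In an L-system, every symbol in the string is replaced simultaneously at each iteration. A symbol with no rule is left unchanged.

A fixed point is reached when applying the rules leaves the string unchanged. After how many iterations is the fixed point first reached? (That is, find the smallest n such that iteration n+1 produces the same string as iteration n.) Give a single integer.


Answer: 1

Derivation:
Step 0: ZC
Step 1: CCCC
Step 2: CCCC  (unchanged — fixed point at step 1)


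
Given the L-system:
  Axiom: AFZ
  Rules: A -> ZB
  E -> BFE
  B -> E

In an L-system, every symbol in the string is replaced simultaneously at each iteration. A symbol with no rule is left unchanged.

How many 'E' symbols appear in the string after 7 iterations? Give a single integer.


Step 0: AFZ  (0 'E')
Step 1: ZBFZ  (0 'E')
Step 2: ZEFZ  (1 'E')
Step 3: ZBFEFZ  (1 'E')
Step 4: ZEFBFEFZ  (2 'E')
Step 5: ZBFEFEFBFEFZ  (3 'E')
Step 6: ZEFBFEFBFEFEFBFEFZ  (5 'E')
Step 7: ZBFEFEFBFEFEFBFEFBFEFEFBFEFZ  (8 'E')

Answer: 8


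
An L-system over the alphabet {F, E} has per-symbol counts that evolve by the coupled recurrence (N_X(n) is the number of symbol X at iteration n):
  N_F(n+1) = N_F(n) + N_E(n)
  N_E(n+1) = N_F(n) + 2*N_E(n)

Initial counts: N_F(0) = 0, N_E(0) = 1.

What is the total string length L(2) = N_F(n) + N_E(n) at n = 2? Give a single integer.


Answer: 8

Derivation:
Step 0: N_F=0, N_E=1, L=1
Step 1: N_F=1, N_E=2, L=3
Step 2: N_F=3, N_E=5, L=8


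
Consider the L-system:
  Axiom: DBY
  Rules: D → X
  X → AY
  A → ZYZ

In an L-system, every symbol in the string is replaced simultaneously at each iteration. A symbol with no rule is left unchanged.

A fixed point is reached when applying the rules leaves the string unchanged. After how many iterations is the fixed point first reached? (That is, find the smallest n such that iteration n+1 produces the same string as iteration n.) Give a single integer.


Step 0: DBY
Step 1: XBY
Step 2: AYBY
Step 3: ZYZYBY
Step 4: ZYZYBY  (unchanged — fixed point at step 3)

Answer: 3


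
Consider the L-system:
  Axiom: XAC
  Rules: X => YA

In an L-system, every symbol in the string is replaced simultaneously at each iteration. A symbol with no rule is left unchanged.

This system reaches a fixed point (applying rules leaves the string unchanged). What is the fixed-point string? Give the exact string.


Step 0: XAC
Step 1: YAAC
Step 2: YAAC  (unchanged — fixed point at step 1)

Answer: YAAC


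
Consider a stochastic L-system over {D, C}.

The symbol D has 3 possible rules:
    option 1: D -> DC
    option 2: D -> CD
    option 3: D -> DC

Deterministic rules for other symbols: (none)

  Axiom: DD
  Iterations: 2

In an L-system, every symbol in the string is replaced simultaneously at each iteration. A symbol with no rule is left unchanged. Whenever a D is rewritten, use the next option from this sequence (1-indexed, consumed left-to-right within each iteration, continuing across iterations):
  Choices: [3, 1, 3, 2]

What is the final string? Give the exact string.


Step 0: DD
Step 1: DCDC  (used choices [3, 1])
Step 2: DCCCDC  (used choices [3, 2])

Answer: DCCCDC


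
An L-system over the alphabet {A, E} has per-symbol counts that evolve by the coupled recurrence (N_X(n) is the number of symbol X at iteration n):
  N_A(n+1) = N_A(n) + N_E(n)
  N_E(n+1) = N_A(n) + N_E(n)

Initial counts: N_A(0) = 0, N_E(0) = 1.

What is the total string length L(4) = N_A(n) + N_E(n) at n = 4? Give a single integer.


Step 0: N_A=0, N_E=1, L=1
Step 1: N_A=1, N_E=1, L=2
Step 2: N_A=2, N_E=2, L=4
Step 3: N_A=4, N_E=4, L=8
Step 4: N_A=8, N_E=8, L=16

Answer: 16


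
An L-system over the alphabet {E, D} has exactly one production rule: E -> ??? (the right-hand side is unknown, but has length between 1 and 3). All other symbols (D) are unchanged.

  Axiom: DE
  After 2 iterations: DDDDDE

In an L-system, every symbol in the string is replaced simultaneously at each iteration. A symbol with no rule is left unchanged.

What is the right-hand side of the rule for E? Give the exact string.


Trying E -> DDE:
  Step 0: DE
  Step 1: DDDE
  Step 2: DDDDDE
Matches the given result.

Answer: DDE


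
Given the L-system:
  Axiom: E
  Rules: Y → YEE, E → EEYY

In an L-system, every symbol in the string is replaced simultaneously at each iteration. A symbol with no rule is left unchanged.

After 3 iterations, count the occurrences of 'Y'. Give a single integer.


Step 0: E  (0 'Y')
Step 1: EEYY  (2 'Y')
Step 2: EEYYEEYYYEEYEE  (6 'Y')
Step 3: EEYYEEYYYEEYEEEEYYEEYYYEEYEEYEEEEYYEEYYYEEEEYYEEYY  (22 'Y')

Answer: 22


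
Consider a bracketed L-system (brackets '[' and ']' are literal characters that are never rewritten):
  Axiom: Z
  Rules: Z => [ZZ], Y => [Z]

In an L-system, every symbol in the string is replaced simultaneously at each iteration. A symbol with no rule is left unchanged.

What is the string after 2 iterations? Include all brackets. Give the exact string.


Answer: [[ZZ][ZZ]]

Derivation:
Step 0: Z
Step 1: [ZZ]
Step 2: [[ZZ][ZZ]]


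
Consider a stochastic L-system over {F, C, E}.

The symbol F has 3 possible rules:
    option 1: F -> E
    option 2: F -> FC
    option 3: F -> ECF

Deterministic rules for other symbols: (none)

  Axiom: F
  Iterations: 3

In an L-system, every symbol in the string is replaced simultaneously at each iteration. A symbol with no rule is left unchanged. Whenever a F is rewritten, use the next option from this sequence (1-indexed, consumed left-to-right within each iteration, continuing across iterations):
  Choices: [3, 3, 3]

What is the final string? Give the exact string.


Step 0: F
Step 1: ECF  (used choices [3])
Step 2: ECECF  (used choices [3])
Step 3: ECECECF  (used choices [3])

Answer: ECECECF


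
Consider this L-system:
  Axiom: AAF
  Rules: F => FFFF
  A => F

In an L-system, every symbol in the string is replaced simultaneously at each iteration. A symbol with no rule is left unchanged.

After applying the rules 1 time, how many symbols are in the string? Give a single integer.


Step 0: length = 3
Step 1: length = 6

Answer: 6


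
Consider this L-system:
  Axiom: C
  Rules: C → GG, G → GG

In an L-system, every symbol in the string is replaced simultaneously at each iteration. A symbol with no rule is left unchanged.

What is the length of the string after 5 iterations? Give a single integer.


Step 0: length = 1
Step 1: length = 2
Step 2: length = 4
Step 3: length = 8
Step 4: length = 16
Step 5: length = 32

Answer: 32


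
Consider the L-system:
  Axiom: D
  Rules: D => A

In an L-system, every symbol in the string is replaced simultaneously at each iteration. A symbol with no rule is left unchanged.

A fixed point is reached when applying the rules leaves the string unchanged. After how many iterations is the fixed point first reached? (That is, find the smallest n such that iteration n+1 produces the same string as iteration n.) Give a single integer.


Answer: 1

Derivation:
Step 0: D
Step 1: A
Step 2: A  (unchanged — fixed point at step 1)


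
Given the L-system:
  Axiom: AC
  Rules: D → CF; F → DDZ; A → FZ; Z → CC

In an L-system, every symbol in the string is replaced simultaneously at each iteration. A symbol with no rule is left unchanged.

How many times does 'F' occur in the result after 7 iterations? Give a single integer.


Answer: 8

Derivation:
Step 0: AC  (0 'F')
Step 1: FZC  (1 'F')
Step 2: DDZCCC  (0 'F')
Step 3: CFCFCCCCC  (2 'F')
Step 4: CDDZCDDZCCCCC  (0 'F')
Step 5: CCFCFCCCCFCFCCCCCCC  (4 'F')
Step 6: CCDDZCDDZCCCCDDZCDDZCCCCCCC  (0 'F')
Step 7: CCCFCFCCCCFCFCCCCCCCFCFCCCCFCFCCCCCCCCC  (8 'F')


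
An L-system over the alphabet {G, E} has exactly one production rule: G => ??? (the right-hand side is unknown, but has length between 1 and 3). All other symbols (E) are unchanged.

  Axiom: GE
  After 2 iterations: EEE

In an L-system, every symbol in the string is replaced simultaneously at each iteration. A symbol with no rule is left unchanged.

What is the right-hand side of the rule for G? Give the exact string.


Trying G => EE:
  Step 0: GE
  Step 1: EEE
  Step 2: EEE
Matches the given result.

Answer: EE


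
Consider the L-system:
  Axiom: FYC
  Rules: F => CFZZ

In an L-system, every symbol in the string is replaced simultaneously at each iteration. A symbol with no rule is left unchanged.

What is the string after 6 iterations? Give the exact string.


Answer: CCCCCCFZZZZZZZZZZZZYC

Derivation:
Step 0: FYC
Step 1: CFZZYC
Step 2: CCFZZZZYC
Step 3: CCCFZZZZZZYC
Step 4: CCCCFZZZZZZZZYC
Step 5: CCCCCFZZZZZZZZZZYC
Step 6: CCCCCCFZZZZZZZZZZZZYC


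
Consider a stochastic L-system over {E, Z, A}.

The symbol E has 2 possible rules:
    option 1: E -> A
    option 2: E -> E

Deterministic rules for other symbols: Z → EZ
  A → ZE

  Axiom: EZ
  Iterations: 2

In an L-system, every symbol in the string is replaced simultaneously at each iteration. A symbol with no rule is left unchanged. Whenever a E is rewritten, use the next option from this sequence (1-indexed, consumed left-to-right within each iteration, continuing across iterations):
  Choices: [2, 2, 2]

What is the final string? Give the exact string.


Answer: EEEZ

Derivation:
Step 0: EZ
Step 1: EEZ  (used choices [2])
Step 2: EEEZ  (used choices [2, 2])


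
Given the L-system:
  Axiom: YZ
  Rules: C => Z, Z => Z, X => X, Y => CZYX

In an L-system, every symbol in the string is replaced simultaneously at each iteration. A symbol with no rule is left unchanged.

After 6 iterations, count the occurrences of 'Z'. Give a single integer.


Answer: 12

Derivation:
Step 0: YZ  (1 'Z')
Step 1: CZYXZ  (2 'Z')
Step 2: ZZCZYXXZ  (4 'Z')
Step 3: ZZZZCZYXXXZ  (6 'Z')
Step 4: ZZZZZZCZYXXXXZ  (8 'Z')
Step 5: ZZZZZZZZCZYXXXXXZ  (10 'Z')
Step 6: ZZZZZZZZZZCZYXXXXXXZ  (12 'Z')
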